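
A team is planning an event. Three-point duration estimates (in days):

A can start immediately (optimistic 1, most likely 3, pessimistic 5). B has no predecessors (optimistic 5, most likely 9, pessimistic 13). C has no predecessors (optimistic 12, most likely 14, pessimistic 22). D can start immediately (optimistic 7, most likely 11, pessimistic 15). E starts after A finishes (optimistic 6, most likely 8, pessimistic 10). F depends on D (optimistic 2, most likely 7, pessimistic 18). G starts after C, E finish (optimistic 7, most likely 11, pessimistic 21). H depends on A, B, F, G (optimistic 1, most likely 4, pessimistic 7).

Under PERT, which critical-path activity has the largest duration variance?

G

te_A = (1 + 4·3 + 5)/6 = 18/6 = 3; σ²_A = ((5−1)/6)² = 0.444
te_B = (5 + 4·9 + 13)/6 = 54/6 = 9; σ²_B = ((13−5)/6)² = 1.778
te_C = (12 + 4·14 + 22)/6 = 90/6 = 15; σ²_C = ((22−12)/6)² = 2.778
te_D = (7 + 4·11 + 15)/6 = 66/6 = 11; σ²_D = ((15−7)/6)² = 1.778
te_E = (6 + 4·8 + 10)/6 = 48/6 = 8; σ²_E = ((10−6)/6)² = 0.444
te_F = (2 + 4·7 + 18)/6 = 48/6 = 8; σ²_F = ((18−2)/6)² = 7.111
te_G = (7 + 4·11 + 21)/6 = 72/6 = 12; σ²_G = ((21−7)/6)² = 5.444
te_H = (1 + 4·4 + 7)/6 = 24/6 = 4; σ²_H = ((7−1)/6)² = 1.000

Forward pass:
ES_A = 0; EF_A = 3
ES_B = 0; EF_B = 9
ES_C = 0; EF_C = 15
ES_D = 0; EF_D = 11
ES_E = 3; EF_E = 3+8 = 11
ES_F = 11; EF_F = 11+8 = 19
ES_G = max(EF_C=15, EF_E=11) = 15; EF_G = 15+12 = 27
ES_H = max(EF_A=3, EF_B=9, EF_F=19, EF_G=27) = 27; EF_H = 27+4 = 31
Expected project duration μ = 31 days. Critical path: C → G → H.

Variances on critical path: σ²_C=2.778, σ²_G=5.444, σ²_H=1.000.
Largest is σ²_G = 5.444.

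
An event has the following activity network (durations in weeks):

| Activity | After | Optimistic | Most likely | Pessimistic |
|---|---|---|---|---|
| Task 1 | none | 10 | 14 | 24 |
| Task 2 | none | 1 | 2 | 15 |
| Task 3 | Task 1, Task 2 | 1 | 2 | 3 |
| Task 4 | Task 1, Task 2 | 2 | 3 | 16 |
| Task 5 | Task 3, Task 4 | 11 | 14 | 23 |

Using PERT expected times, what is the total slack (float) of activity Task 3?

te_Task 1 = (10 + 4·14 + 24)/6 = 90/6 = 15
te_Task 2 = (1 + 4·2 + 15)/6 = 24/6 = 4
te_Task 3 = (1 + 4·2 + 3)/6 = 12/6 = 2
te_Task 4 = (2 + 4·3 + 16)/6 = 30/6 = 5
te_Task 5 = (11 + 4·14 + 23)/6 = 90/6 = 15

Forward pass:
ES_Task 1 = 0; EF_Task 1 = 15
ES_Task 2 = 0; EF_Task 2 = 4
ES_Task 3 = max(EF_Task 1=15, EF_Task 2=4) = 15; EF_Task 3 = 15+2 = 17
ES_Task 4 = max(EF_Task 1=15, EF_Task 2=4) = 15; EF_Task 4 = 15+5 = 20
ES_Task 5 = max(EF_Task 3=17, EF_Task 4=20) = 20; EF_Task 5 = 20+15 = 35
Expected project duration μ = 35 weeks. Critical path: Task 1 → Task 4 → Task 5.

Backward pass:
LF_Task 5 = 35; LS_Task 5 = 35−15 = 20
LF_Task 4 = LS_Task 5 = 20; LS_Task 4 = 20−5 = 15
LF_Task 3 = LS_Task 5 = 20; LS_Task 3 = 20−2 = 18
LF_Task 2 = min(LS_Task 3=18, LS_Task 4=15) = 15; LS_Task 2 = 15−4 = 11
LF_Task 1 = min(LS_Task 3=18, LS_Task 4=15) = 15; LS_Task 1 = 15−15 = 0
Slack_Task 3 = LS_Task 3 − ES_Task 3 = 18 − 15 = 3

3 weeks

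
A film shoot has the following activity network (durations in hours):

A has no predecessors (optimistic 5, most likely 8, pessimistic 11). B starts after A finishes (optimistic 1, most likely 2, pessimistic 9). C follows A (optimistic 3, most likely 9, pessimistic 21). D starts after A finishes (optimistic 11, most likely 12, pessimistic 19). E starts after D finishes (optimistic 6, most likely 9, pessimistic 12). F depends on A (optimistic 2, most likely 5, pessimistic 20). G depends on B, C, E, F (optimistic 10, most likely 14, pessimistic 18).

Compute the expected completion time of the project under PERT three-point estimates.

44 hours

te_A = (5 + 4·8 + 11)/6 = 48/6 = 8
te_B = (1 + 4·2 + 9)/6 = 18/6 = 3
te_C = (3 + 4·9 + 21)/6 = 60/6 = 10
te_D = (11 + 4·12 + 19)/6 = 78/6 = 13
te_E = (6 + 4·9 + 12)/6 = 54/6 = 9
te_F = (2 + 4·5 + 20)/6 = 42/6 = 7
te_G = (10 + 4·14 + 18)/6 = 84/6 = 14

Forward pass:
ES_A = 0; EF_A = 8
ES_B = 8; EF_B = 8+3 = 11
ES_C = 8; EF_C = 8+10 = 18
ES_D = 8; EF_D = 8+13 = 21
ES_E = 21; EF_E = 21+9 = 30
ES_F = 8; EF_F = 8+7 = 15
ES_G = max(EF_B=11, EF_C=18, EF_E=30, EF_F=15) = 30; EF_G = 30+14 = 44
Expected project duration μ = 44 hours. Critical path: A → D → E → G.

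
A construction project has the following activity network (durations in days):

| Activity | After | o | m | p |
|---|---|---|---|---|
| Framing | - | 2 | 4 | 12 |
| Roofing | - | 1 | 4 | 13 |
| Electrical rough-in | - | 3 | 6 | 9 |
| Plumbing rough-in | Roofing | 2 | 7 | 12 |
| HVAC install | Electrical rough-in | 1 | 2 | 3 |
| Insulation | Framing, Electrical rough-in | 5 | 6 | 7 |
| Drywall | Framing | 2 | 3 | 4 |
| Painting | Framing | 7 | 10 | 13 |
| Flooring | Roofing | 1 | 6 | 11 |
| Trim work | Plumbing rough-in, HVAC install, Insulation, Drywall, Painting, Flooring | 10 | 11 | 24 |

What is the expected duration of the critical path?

28 days

te_Framing = (2 + 4·4 + 12)/6 = 30/6 = 5
te_Roofing = (1 + 4·4 + 13)/6 = 30/6 = 5
te_Electrical rough-in = (3 + 4·6 + 9)/6 = 36/6 = 6
te_Plumbing rough-in = (2 + 4·7 + 12)/6 = 42/6 = 7
te_HVAC install = (1 + 4·2 + 3)/6 = 12/6 = 2
te_Insulation = (5 + 4·6 + 7)/6 = 36/6 = 6
te_Drywall = (2 + 4·3 + 4)/6 = 18/6 = 3
te_Painting = (7 + 4·10 + 13)/6 = 60/6 = 10
te_Flooring = (1 + 4·6 + 11)/6 = 36/6 = 6
te_Trim work = (10 + 4·11 + 24)/6 = 78/6 = 13

Forward pass:
ES_Framing = 0; EF_Framing = 5
ES_Roofing = 0; EF_Roofing = 5
ES_Electrical rough-in = 0; EF_Electrical rough-in = 6
ES_Plumbing rough-in = 5; EF_Plumbing rough-in = 5+7 = 12
ES_HVAC install = 6; EF_HVAC install = 6+2 = 8
ES_Insulation = max(EF_Framing=5, EF_Electrical rough-in=6) = 6; EF_Insulation = 6+6 = 12
ES_Drywall = 5; EF_Drywall = 5+3 = 8
ES_Painting = 5; EF_Painting = 5+10 = 15
ES_Flooring = 5; EF_Flooring = 5+6 = 11
ES_Trim work = max(EF_Plumbing rough-in=12, EF_HVAC install=8, EF_Insulation=12, EF_Drywall=8, EF_Painting=15, EF_Flooring=11) = 15; EF_Trim work = 15+13 = 28
Expected project duration μ = 28 days. Critical path: Framing → Painting → Trim work.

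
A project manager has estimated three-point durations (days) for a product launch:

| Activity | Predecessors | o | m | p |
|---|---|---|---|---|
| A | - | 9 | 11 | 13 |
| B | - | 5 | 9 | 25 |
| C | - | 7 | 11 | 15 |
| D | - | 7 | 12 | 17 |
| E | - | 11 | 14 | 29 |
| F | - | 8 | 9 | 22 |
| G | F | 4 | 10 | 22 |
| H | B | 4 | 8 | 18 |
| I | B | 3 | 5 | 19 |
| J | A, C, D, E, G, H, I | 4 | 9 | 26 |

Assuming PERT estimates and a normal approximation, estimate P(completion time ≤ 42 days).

te_A = (9 + 4·11 + 13)/6 = 66/6 = 11; σ²_A = ((13−9)/6)² = 0.444
te_B = (5 + 4·9 + 25)/6 = 66/6 = 11; σ²_B = ((25−5)/6)² = 11.111
te_C = (7 + 4·11 + 15)/6 = 66/6 = 11; σ²_C = ((15−7)/6)² = 1.778
te_D = (7 + 4·12 + 17)/6 = 72/6 = 12; σ²_D = ((17−7)/6)² = 2.778
te_E = (11 + 4·14 + 29)/6 = 96/6 = 16; σ²_E = ((29−11)/6)² = 9.000
te_F = (8 + 4·9 + 22)/6 = 66/6 = 11; σ²_F = ((22−8)/6)² = 5.444
te_G = (4 + 4·10 + 22)/6 = 66/6 = 11; σ²_G = ((22−4)/6)² = 9.000
te_H = (4 + 4·8 + 18)/6 = 54/6 = 9; σ²_H = ((18−4)/6)² = 5.444
te_I = (3 + 4·5 + 19)/6 = 42/6 = 7; σ²_I = ((19−3)/6)² = 7.111
te_J = (4 + 4·9 + 26)/6 = 66/6 = 11; σ²_J = ((26−4)/6)² = 13.444

Forward pass:
ES_A = 0; EF_A = 11
ES_B = 0; EF_B = 11
ES_C = 0; EF_C = 11
ES_D = 0; EF_D = 12
ES_E = 0; EF_E = 16
ES_F = 0; EF_F = 11
ES_G = 11; EF_G = 11+11 = 22
ES_H = 11; EF_H = 11+9 = 20
ES_I = 11; EF_I = 11+7 = 18
ES_J = max(EF_A=11, EF_C=11, EF_D=12, EF_E=16, EF_G=22, EF_H=20, EF_I=18) = 22; EF_J = 22+11 = 33
Expected project duration μ = 33 days. Critical path: F → G → J.

Variance along critical path = 5.444 + 9.000 + 13.444 = 27.889; σ = √27.889 = 5.281 days.
Z = (42 − 33) / 5.281 = 1.704
P(T ≤ 42) = Φ(1.704) ≈ 0.956

0.956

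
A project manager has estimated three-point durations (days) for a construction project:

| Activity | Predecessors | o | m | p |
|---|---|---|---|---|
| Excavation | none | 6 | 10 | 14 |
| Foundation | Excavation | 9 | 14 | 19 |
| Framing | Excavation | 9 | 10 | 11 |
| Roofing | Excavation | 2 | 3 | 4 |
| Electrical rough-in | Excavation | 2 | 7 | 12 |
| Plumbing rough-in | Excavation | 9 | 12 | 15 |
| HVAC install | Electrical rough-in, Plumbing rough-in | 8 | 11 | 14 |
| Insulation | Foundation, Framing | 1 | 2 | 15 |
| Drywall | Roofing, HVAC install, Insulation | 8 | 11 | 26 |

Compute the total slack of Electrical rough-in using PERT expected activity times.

5 days

te_Excavation = (6 + 4·10 + 14)/6 = 60/6 = 10
te_Foundation = (9 + 4·14 + 19)/6 = 84/6 = 14
te_Framing = (9 + 4·10 + 11)/6 = 60/6 = 10
te_Roofing = (2 + 4·3 + 4)/6 = 18/6 = 3
te_Electrical rough-in = (2 + 4·7 + 12)/6 = 42/6 = 7
te_Plumbing rough-in = (9 + 4·12 + 15)/6 = 72/6 = 12
te_HVAC install = (8 + 4·11 + 14)/6 = 66/6 = 11
te_Insulation = (1 + 4·2 + 15)/6 = 24/6 = 4
te_Drywall = (8 + 4·11 + 26)/6 = 78/6 = 13

Forward pass:
ES_Excavation = 0; EF_Excavation = 10
ES_Foundation = 10; EF_Foundation = 10+14 = 24
ES_Framing = 10; EF_Framing = 10+10 = 20
ES_Roofing = 10; EF_Roofing = 10+3 = 13
ES_Electrical rough-in = 10; EF_Electrical rough-in = 10+7 = 17
ES_Plumbing rough-in = 10; EF_Plumbing rough-in = 10+12 = 22
ES_HVAC install = max(EF_Electrical rough-in=17, EF_Plumbing rough-in=22) = 22; EF_HVAC install = 22+11 = 33
ES_Insulation = max(EF_Foundation=24, EF_Framing=20) = 24; EF_Insulation = 24+4 = 28
ES_Drywall = max(EF_Roofing=13, EF_HVAC install=33, EF_Insulation=28) = 33; EF_Drywall = 33+13 = 46
Expected project duration μ = 46 days. Critical path: Excavation → Plumbing rough-in → HVAC install → Drywall.

Backward pass:
LF_Drywall = 46; LS_Drywall = 46−13 = 33
LF_Insulation = LS_Drywall = 33; LS_Insulation = 33−4 = 29
LF_HVAC install = LS_Drywall = 33; LS_HVAC install = 33−11 = 22
LF_Plumbing rough-in = LS_HVAC install = 22; LS_Plumbing rough-in = 22−12 = 10
LF_Electrical rough-in = LS_HVAC install = 22; LS_Electrical rough-in = 22−7 = 15
LF_Roofing = LS_Drywall = 33; LS_Roofing = 33−3 = 30
LF_Framing = LS_Insulation = 29; LS_Framing = 29−10 = 19
LF_Foundation = LS_Insulation = 29; LS_Foundation = 29−14 = 15
LF_Excavation = min(LS_Foundation=15, LS_Framing=19, LS_Roofing=30, LS_Electrical rough-in=15, LS_Plumbing rough-in=10) = 10; LS_Excavation = 10−10 = 0
Slack_Electrical rough-in = LS_Electrical rough-in − ES_Electrical rough-in = 15 − 10 = 5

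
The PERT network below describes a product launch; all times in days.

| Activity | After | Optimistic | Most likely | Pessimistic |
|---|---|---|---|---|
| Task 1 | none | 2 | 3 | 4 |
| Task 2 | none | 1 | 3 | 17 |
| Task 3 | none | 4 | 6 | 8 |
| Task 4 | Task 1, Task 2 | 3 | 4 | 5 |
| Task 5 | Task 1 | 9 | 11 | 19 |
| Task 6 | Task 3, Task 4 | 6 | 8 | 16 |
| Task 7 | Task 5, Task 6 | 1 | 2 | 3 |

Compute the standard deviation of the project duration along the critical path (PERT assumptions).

3.18 days

te_Task 1 = (2 + 4·3 + 4)/6 = 18/6 = 3; σ²_Task 1 = ((4−2)/6)² = 0.111
te_Task 2 = (1 + 4·3 + 17)/6 = 30/6 = 5; σ²_Task 2 = ((17−1)/6)² = 7.111
te_Task 3 = (4 + 4·6 + 8)/6 = 36/6 = 6; σ²_Task 3 = ((8−4)/6)² = 0.444
te_Task 4 = (3 + 4·4 + 5)/6 = 24/6 = 4; σ²_Task 4 = ((5−3)/6)² = 0.111
te_Task 5 = (9 + 4·11 + 19)/6 = 72/6 = 12; σ²_Task 5 = ((19−9)/6)² = 2.778
te_Task 6 = (6 + 4·8 + 16)/6 = 54/6 = 9; σ²_Task 6 = ((16−6)/6)² = 2.778
te_Task 7 = (1 + 4·2 + 3)/6 = 12/6 = 2; σ²_Task 7 = ((3−1)/6)² = 0.111

Forward pass:
ES_Task 1 = 0; EF_Task 1 = 3
ES_Task 2 = 0; EF_Task 2 = 5
ES_Task 3 = 0; EF_Task 3 = 6
ES_Task 4 = max(EF_Task 1=3, EF_Task 2=5) = 5; EF_Task 4 = 5+4 = 9
ES_Task 5 = 3; EF_Task 5 = 3+12 = 15
ES_Task 6 = max(EF_Task 3=6, EF_Task 4=9) = 9; EF_Task 6 = 9+9 = 18
ES_Task 7 = max(EF_Task 5=15, EF_Task 6=18) = 18; EF_Task 7 = 18+2 = 20
Expected project duration μ = 20 days. Critical path: Task 2 → Task 4 → Task 6 → Task 7.

Variance along critical path = 7.111 + 0.111 + 2.778 + 0.111 = 10.111
σ = √10.111 = 3.180 days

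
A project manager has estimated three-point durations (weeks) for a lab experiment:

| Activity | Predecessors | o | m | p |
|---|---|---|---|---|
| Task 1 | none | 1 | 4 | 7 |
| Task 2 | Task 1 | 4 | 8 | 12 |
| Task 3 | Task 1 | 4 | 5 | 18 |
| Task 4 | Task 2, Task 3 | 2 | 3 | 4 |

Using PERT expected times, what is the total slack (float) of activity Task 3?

te_Task 1 = (1 + 4·4 + 7)/6 = 24/6 = 4
te_Task 2 = (4 + 4·8 + 12)/6 = 48/6 = 8
te_Task 3 = (4 + 4·5 + 18)/6 = 42/6 = 7
te_Task 4 = (2 + 4·3 + 4)/6 = 18/6 = 3

Forward pass:
ES_Task 1 = 0; EF_Task 1 = 4
ES_Task 2 = 4; EF_Task 2 = 4+8 = 12
ES_Task 3 = 4; EF_Task 3 = 4+7 = 11
ES_Task 4 = max(EF_Task 2=12, EF_Task 3=11) = 12; EF_Task 4 = 12+3 = 15
Expected project duration μ = 15 weeks. Critical path: Task 1 → Task 2 → Task 4.

Backward pass:
LF_Task 4 = 15; LS_Task 4 = 15−3 = 12
LF_Task 3 = LS_Task 4 = 12; LS_Task 3 = 12−7 = 5
LF_Task 2 = LS_Task 4 = 12; LS_Task 2 = 12−8 = 4
LF_Task 1 = min(LS_Task 2=4, LS_Task 3=5) = 4; LS_Task 1 = 4−4 = 0
Slack_Task 3 = LS_Task 3 − ES_Task 3 = 5 − 4 = 1

1 weeks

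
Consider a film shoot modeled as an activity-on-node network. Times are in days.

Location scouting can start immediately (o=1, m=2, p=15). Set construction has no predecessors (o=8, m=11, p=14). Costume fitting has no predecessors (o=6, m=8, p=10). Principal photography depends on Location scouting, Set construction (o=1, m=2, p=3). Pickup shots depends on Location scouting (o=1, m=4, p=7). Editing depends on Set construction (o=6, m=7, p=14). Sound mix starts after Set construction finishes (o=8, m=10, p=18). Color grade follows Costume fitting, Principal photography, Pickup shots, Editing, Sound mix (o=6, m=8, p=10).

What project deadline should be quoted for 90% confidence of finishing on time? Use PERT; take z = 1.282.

te_Location scouting = (1 + 4·2 + 15)/6 = 24/6 = 4; σ²_Location scouting = ((15−1)/6)² = 5.444
te_Set construction = (8 + 4·11 + 14)/6 = 66/6 = 11; σ²_Set construction = ((14−8)/6)² = 1.000
te_Costume fitting = (6 + 4·8 + 10)/6 = 48/6 = 8; σ²_Costume fitting = ((10−6)/6)² = 0.444
te_Principal photography = (1 + 4·2 + 3)/6 = 12/6 = 2; σ²_Principal photography = ((3−1)/6)² = 0.111
te_Pickup shots = (1 + 4·4 + 7)/6 = 24/6 = 4; σ²_Pickup shots = ((7−1)/6)² = 1.000
te_Editing = (6 + 4·7 + 14)/6 = 48/6 = 8; σ²_Editing = ((14−6)/6)² = 1.778
te_Sound mix = (8 + 4·10 + 18)/6 = 66/6 = 11; σ²_Sound mix = ((18−8)/6)² = 2.778
te_Color grade = (6 + 4·8 + 10)/6 = 48/6 = 8; σ²_Color grade = ((10−6)/6)² = 0.444

Forward pass:
ES_Location scouting = 0; EF_Location scouting = 4
ES_Set construction = 0; EF_Set construction = 11
ES_Costume fitting = 0; EF_Costume fitting = 8
ES_Principal photography = max(EF_Location scouting=4, EF_Set construction=11) = 11; EF_Principal photography = 11+2 = 13
ES_Pickup shots = 4; EF_Pickup shots = 4+4 = 8
ES_Editing = 11; EF_Editing = 11+8 = 19
ES_Sound mix = 11; EF_Sound mix = 11+11 = 22
ES_Color grade = max(EF_Costume fitting=8, EF_Principal photography=13, EF_Pickup shots=8, EF_Editing=19, EF_Sound mix=22) = 22; EF_Color grade = 22+8 = 30
Expected project duration μ = 30 days. Critical path: Set construction → Sound mix → Color grade.

Variance along critical path = 1.000 + 2.778 + 0.444 = 4.222; σ = 2.055 days.
D = μ + z·σ = 30 + 1.282·2.055 = 32.6 days

32.6 days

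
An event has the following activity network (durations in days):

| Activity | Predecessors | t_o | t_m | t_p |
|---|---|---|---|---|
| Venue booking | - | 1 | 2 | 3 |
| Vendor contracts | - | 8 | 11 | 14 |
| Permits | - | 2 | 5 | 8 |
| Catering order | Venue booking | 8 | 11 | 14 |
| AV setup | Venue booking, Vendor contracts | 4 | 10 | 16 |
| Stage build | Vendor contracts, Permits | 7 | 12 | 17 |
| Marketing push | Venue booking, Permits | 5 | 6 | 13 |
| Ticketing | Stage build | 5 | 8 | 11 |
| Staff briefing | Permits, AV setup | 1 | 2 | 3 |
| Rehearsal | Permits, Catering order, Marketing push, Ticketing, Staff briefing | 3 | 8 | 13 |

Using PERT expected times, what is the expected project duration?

te_Venue booking = (1 + 4·2 + 3)/6 = 12/6 = 2
te_Vendor contracts = (8 + 4·11 + 14)/6 = 66/6 = 11
te_Permits = (2 + 4·5 + 8)/6 = 30/6 = 5
te_Catering order = (8 + 4·11 + 14)/6 = 66/6 = 11
te_AV setup = (4 + 4·10 + 16)/6 = 60/6 = 10
te_Stage build = (7 + 4·12 + 17)/6 = 72/6 = 12
te_Marketing push = (5 + 4·6 + 13)/6 = 42/6 = 7
te_Ticketing = (5 + 4·8 + 11)/6 = 48/6 = 8
te_Staff briefing = (1 + 4·2 + 3)/6 = 12/6 = 2
te_Rehearsal = (3 + 4·8 + 13)/6 = 48/6 = 8

Forward pass:
ES_Venue booking = 0; EF_Venue booking = 2
ES_Vendor contracts = 0; EF_Vendor contracts = 11
ES_Permits = 0; EF_Permits = 5
ES_Catering order = 2; EF_Catering order = 2+11 = 13
ES_AV setup = max(EF_Venue booking=2, EF_Vendor contracts=11) = 11; EF_AV setup = 11+10 = 21
ES_Stage build = max(EF_Vendor contracts=11, EF_Permits=5) = 11; EF_Stage build = 11+12 = 23
ES_Marketing push = max(EF_Venue booking=2, EF_Permits=5) = 5; EF_Marketing push = 5+7 = 12
ES_Ticketing = 23; EF_Ticketing = 23+8 = 31
ES_Staff briefing = max(EF_Permits=5, EF_AV setup=21) = 21; EF_Staff briefing = 21+2 = 23
ES_Rehearsal = max(EF_Permits=5, EF_Catering order=13, EF_Marketing push=12, EF_Ticketing=31, EF_Staff briefing=23) = 31; EF_Rehearsal = 31+8 = 39
Expected project duration μ = 39 days. Critical path: Vendor contracts → Stage build → Ticketing → Rehearsal.

39 days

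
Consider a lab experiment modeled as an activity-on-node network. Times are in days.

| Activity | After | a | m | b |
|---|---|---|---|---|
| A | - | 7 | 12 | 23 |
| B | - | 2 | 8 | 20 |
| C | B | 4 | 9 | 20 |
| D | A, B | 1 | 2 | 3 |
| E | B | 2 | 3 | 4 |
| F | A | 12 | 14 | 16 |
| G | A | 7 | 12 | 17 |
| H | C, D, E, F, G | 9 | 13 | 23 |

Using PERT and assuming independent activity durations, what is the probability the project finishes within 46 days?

te_A = (7 + 4·12 + 23)/6 = 78/6 = 13; σ²_A = ((23−7)/6)² = 7.111
te_B = (2 + 4·8 + 20)/6 = 54/6 = 9; σ²_B = ((20−2)/6)² = 9.000
te_C = (4 + 4·9 + 20)/6 = 60/6 = 10; σ²_C = ((20−4)/6)² = 7.111
te_D = (1 + 4·2 + 3)/6 = 12/6 = 2; σ²_D = ((3−1)/6)² = 0.111
te_E = (2 + 4·3 + 4)/6 = 18/6 = 3; σ²_E = ((4−2)/6)² = 0.111
te_F = (12 + 4·14 + 16)/6 = 84/6 = 14; σ²_F = ((16−12)/6)² = 0.444
te_G = (7 + 4·12 + 17)/6 = 72/6 = 12; σ²_G = ((17−7)/6)² = 2.778
te_H = (9 + 4·13 + 23)/6 = 84/6 = 14; σ²_H = ((23−9)/6)² = 5.444

Forward pass:
ES_A = 0; EF_A = 13
ES_B = 0; EF_B = 9
ES_C = 9; EF_C = 9+10 = 19
ES_D = max(EF_A=13, EF_B=9) = 13; EF_D = 13+2 = 15
ES_E = 9; EF_E = 9+3 = 12
ES_F = 13; EF_F = 13+14 = 27
ES_G = 13; EF_G = 13+12 = 25
ES_H = max(EF_C=19, EF_D=15, EF_E=12, EF_F=27, EF_G=25) = 27; EF_H = 27+14 = 41
Expected project duration μ = 41 days. Critical path: A → F → H.

Variance along critical path = 7.111 + 0.444 + 5.444 = 13.000; σ = √13.000 = 3.606 days.
Z = (46 − 41) / 3.606 = 1.387
P(T ≤ 46) = Φ(1.387) ≈ 0.917

0.917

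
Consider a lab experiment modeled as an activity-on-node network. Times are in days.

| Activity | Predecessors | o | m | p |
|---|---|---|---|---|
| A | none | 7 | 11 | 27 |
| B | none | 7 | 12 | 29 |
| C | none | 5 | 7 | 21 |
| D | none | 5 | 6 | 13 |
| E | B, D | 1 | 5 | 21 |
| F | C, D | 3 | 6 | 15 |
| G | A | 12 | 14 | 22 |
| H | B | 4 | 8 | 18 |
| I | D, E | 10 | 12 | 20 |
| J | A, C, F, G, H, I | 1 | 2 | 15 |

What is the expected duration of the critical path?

te_A = (7 + 4·11 + 27)/6 = 78/6 = 13
te_B = (7 + 4·12 + 29)/6 = 84/6 = 14
te_C = (5 + 4·7 + 21)/6 = 54/6 = 9
te_D = (5 + 4·6 + 13)/6 = 42/6 = 7
te_E = (1 + 4·5 + 21)/6 = 42/6 = 7
te_F = (3 + 4·6 + 15)/6 = 42/6 = 7
te_G = (12 + 4·14 + 22)/6 = 90/6 = 15
te_H = (4 + 4·8 + 18)/6 = 54/6 = 9
te_I = (10 + 4·12 + 20)/6 = 78/6 = 13
te_J = (1 + 4·2 + 15)/6 = 24/6 = 4

Forward pass:
ES_A = 0; EF_A = 13
ES_B = 0; EF_B = 14
ES_C = 0; EF_C = 9
ES_D = 0; EF_D = 7
ES_E = max(EF_B=14, EF_D=7) = 14; EF_E = 14+7 = 21
ES_F = max(EF_C=9, EF_D=7) = 9; EF_F = 9+7 = 16
ES_G = 13; EF_G = 13+15 = 28
ES_H = 14; EF_H = 14+9 = 23
ES_I = max(EF_D=7, EF_E=21) = 21; EF_I = 21+13 = 34
ES_J = max(EF_A=13, EF_C=9, EF_F=16, EF_G=28, EF_H=23, EF_I=34) = 34; EF_J = 34+4 = 38
Expected project duration μ = 38 days. Critical path: B → E → I → J.

38 days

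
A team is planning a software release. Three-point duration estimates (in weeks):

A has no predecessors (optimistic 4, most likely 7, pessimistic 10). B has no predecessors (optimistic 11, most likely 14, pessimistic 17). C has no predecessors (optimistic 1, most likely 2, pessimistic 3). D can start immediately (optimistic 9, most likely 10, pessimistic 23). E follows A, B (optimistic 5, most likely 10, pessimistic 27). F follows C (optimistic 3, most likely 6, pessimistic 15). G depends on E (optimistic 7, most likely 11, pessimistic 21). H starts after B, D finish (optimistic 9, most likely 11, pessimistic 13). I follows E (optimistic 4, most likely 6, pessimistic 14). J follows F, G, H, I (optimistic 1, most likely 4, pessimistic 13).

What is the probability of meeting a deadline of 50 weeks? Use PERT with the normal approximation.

te_A = (4 + 4·7 + 10)/6 = 42/6 = 7; σ²_A = ((10−4)/6)² = 1.000
te_B = (11 + 4·14 + 17)/6 = 84/6 = 14; σ²_B = ((17−11)/6)² = 1.000
te_C = (1 + 4·2 + 3)/6 = 12/6 = 2; σ²_C = ((3−1)/6)² = 0.111
te_D = (9 + 4·10 + 23)/6 = 72/6 = 12; σ²_D = ((23−9)/6)² = 5.444
te_E = (5 + 4·10 + 27)/6 = 72/6 = 12; σ²_E = ((27−5)/6)² = 13.444
te_F = (3 + 4·6 + 15)/6 = 42/6 = 7; σ²_F = ((15−3)/6)² = 4.000
te_G = (7 + 4·11 + 21)/6 = 72/6 = 12; σ²_G = ((21−7)/6)² = 5.444
te_H = (9 + 4·11 + 13)/6 = 66/6 = 11; σ²_H = ((13−9)/6)² = 0.444
te_I = (4 + 4·6 + 14)/6 = 42/6 = 7; σ²_I = ((14−4)/6)² = 2.778
te_J = (1 + 4·4 + 13)/6 = 30/6 = 5; σ²_J = ((13−1)/6)² = 4.000

Forward pass:
ES_A = 0; EF_A = 7
ES_B = 0; EF_B = 14
ES_C = 0; EF_C = 2
ES_D = 0; EF_D = 12
ES_E = max(EF_A=7, EF_B=14) = 14; EF_E = 14+12 = 26
ES_F = 2; EF_F = 2+7 = 9
ES_G = 26; EF_G = 26+12 = 38
ES_H = max(EF_B=14, EF_D=12) = 14; EF_H = 14+11 = 25
ES_I = 26; EF_I = 26+7 = 33
ES_J = max(EF_F=9, EF_G=38, EF_H=25, EF_I=33) = 38; EF_J = 38+5 = 43
Expected project duration μ = 43 weeks. Critical path: B → E → G → J.

Variance along critical path = 1.000 + 13.444 + 5.444 + 4.000 = 23.889; σ = √23.889 = 4.888 weeks.
Z = (50 − 43) / 4.888 = 1.432
P(T ≤ 50) = Φ(1.432) ≈ 0.924

0.924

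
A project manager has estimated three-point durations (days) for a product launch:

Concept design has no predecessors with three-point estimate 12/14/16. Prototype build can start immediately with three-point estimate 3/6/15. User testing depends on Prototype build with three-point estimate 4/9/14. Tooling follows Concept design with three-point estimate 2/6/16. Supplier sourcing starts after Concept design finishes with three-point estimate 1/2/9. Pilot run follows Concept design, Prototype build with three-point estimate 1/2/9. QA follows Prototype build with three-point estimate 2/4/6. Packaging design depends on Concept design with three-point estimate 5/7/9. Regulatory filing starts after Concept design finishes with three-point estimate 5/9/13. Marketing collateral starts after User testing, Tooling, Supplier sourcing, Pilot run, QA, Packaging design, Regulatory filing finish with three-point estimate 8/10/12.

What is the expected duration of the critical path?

te_Concept design = (12 + 4·14 + 16)/6 = 84/6 = 14
te_Prototype build = (3 + 4·6 + 15)/6 = 42/6 = 7
te_User testing = (4 + 4·9 + 14)/6 = 54/6 = 9
te_Tooling = (2 + 4·6 + 16)/6 = 42/6 = 7
te_Supplier sourcing = (1 + 4·2 + 9)/6 = 18/6 = 3
te_Pilot run = (1 + 4·2 + 9)/6 = 18/6 = 3
te_QA = (2 + 4·4 + 6)/6 = 24/6 = 4
te_Packaging design = (5 + 4·7 + 9)/6 = 42/6 = 7
te_Regulatory filing = (5 + 4·9 + 13)/6 = 54/6 = 9
te_Marketing collateral = (8 + 4·10 + 12)/6 = 60/6 = 10

Forward pass:
ES_Concept design = 0; EF_Concept design = 14
ES_Prototype build = 0; EF_Prototype build = 7
ES_User testing = 7; EF_User testing = 7+9 = 16
ES_Tooling = 14; EF_Tooling = 14+7 = 21
ES_Supplier sourcing = 14; EF_Supplier sourcing = 14+3 = 17
ES_Pilot run = max(EF_Concept design=14, EF_Prototype build=7) = 14; EF_Pilot run = 14+3 = 17
ES_QA = 7; EF_QA = 7+4 = 11
ES_Packaging design = 14; EF_Packaging design = 14+7 = 21
ES_Regulatory filing = 14; EF_Regulatory filing = 14+9 = 23
ES_Marketing collateral = max(EF_User testing=16, EF_Tooling=21, EF_Supplier sourcing=17, EF_Pilot run=17, EF_QA=11, EF_Packaging design=21, EF_Regulatory filing=23) = 23; EF_Marketing collateral = 23+10 = 33
Expected project duration μ = 33 days. Critical path: Concept design → Regulatory filing → Marketing collateral.

33 days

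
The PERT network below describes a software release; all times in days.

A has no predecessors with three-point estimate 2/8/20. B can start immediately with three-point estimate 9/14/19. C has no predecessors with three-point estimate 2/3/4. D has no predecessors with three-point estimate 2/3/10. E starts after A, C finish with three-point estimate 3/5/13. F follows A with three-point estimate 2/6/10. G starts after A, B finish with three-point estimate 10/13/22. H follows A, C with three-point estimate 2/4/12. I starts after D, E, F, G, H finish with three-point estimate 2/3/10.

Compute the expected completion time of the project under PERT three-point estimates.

32 days

te_A = (2 + 4·8 + 20)/6 = 54/6 = 9
te_B = (9 + 4·14 + 19)/6 = 84/6 = 14
te_C = (2 + 4·3 + 4)/6 = 18/6 = 3
te_D = (2 + 4·3 + 10)/6 = 24/6 = 4
te_E = (3 + 4·5 + 13)/6 = 36/6 = 6
te_F = (2 + 4·6 + 10)/6 = 36/6 = 6
te_G = (10 + 4·13 + 22)/6 = 84/6 = 14
te_H = (2 + 4·4 + 12)/6 = 30/6 = 5
te_I = (2 + 4·3 + 10)/6 = 24/6 = 4

Forward pass:
ES_A = 0; EF_A = 9
ES_B = 0; EF_B = 14
ES_C = 0; EF_C = 3
ES_D = 0; EF_D = 4
ES_E = max(EF_A=9, EF_C=3) = 9; EF_E = 9+6 = 15
ES_F = 9; EF_F = 9+6 = 15
ES_G = max(EF_A=9, EF_B=14) = 14; EF_G = 14+14 = 28
ES_H = max(EF_A=9, EF_C=3) = 9; EF_H = 9+5 = 14
ES_I = max(EF_D=4, EF_E=15, EF_F=15, EF_G=28, EF_H=14) = 28; EF_I = 28+4 = 32
Expected project duration μ = 32 days. Critical path: B → G → I.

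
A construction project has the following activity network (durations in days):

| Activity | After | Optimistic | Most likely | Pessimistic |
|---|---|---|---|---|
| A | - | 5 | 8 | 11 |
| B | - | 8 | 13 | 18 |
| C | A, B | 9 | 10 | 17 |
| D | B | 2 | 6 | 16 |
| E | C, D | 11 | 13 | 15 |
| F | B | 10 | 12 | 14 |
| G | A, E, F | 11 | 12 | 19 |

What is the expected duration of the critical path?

te_A = (5 + 4·8 + 11)/6 = 48/6 = 8
te_B = (8 + 4·13 + 18)/6 = 78/6 = 13
te_C = (9 + 4·10 + 17)/6 = 66/6 = 11
te_D = (2 + 4·6 + 16)/6 = 42/6 = 7
te_E = (11 + 4·13 + 15)/6 = 78/6 = 13
te_F = (10 + 4·12 + 14)/6 = 72/6 = 12
te_G = (11 + 4·12 + 19)/6 = 78/6 = 13

Forward pass:
ES_A = 0; EF_A = 8
ES_B = 0; EF_B = 13
ES_C = max(EF_A=8, EF_B=13) = 13; EF_C = 13+11 = 24
ES_D = 13; EF_D = 13+7 = 20
ES_E = max(EF_C=24, EF_D=20) = 24; EF_E = 24+13 = 37
ES_F = 13; EF_F = 13+12 = 25
ES_G = max(EF_A=8, EF_E=37, EF_F=25) = 37; EF_G = 37+13 = 50
Expected project duration μ = 50 days. Critical path: B → C → E → G.

50 days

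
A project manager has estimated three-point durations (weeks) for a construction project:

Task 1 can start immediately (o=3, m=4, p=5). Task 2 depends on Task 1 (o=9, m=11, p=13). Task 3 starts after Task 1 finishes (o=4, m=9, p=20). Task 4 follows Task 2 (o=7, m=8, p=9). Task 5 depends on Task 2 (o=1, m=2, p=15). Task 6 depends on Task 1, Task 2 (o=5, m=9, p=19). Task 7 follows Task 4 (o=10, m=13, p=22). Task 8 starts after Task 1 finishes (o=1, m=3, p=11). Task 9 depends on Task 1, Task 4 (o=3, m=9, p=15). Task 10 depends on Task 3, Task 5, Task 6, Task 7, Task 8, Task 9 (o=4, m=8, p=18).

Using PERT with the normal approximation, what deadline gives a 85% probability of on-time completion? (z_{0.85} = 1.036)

te_Task 1 = (3 + 4·4 + 5)/6 = 24/6 = 4; σ²_Task 1 = ((5−3)/6)² = 0.111
te_Task 2 = (9 + 4·11 + 13)/6 = 66/6 = 11; σ²_Task 2 = ((13−9)/6)² = 0.444
te_Task 3 = (4 + 4·9 + 20)/6 = 60/6 = 10; σ²_Task 3 = ((20−4)/6)² = 7.111
te_Task 4 = (7 + 4·8 + 9)/6 = 48/6 = 8; σ²_Task 4 = ((9−7)/6)² = 0.111
te_Task 5 = (1 + 4·2 + 15)/6 = 24/6 = 4; σ²_Task 5 = ((15−1)/6)² = 5.444
te_Task 6 = (5 + 4·9 + 19)/6 = 60/6 = 10; σ²_Task 6 = ((19−5)/6)² = 5.444
te_Task 7 = (10 + 4·13 + 22)/6 = 84/6 = 14; σ²_Task 7 = ((22−10)/6)² = 4.000
te_Task 8 = (1 + 4·3 + 11)/6 = 24/6 = 4; σ²_Task 8 = ((11−1)/6)² = 2.778
te_Task 9 = (3 + 4·9 + 15)/6 = 54/6 = 9; σ²_Task 9 = ((15−3)/6)² = 4.000
te_Task 10 = (4 + 4·8 + 18)/6 = 54/6 = 9; σ²_Task 10 = ((18−4)/6)² = 5.444

Forward pass:
ES_Task 1 = 0; EF_Task 1 = 4
ES_Task 2 = 4; EF_Task 2 = 4+11 = 15
ES_Task 3 = 4; EF_Task 3 = 4+10 = 14
ES_Task 4 = 15; EF_Task 4 = 15+8 = 23
ES_Task 5 = 15; EF_Task 5 = 15+4 = 19
ES_Task 6 = max(EF_Task 1=4, EF_Task 2=15) = 15; EF_Task 6 = 15+10 = 25
ES_Task 7 = 23; EF_Task 7 = 23+14 = 37
ES_Task 8 = 4; EF_Task 8 = 4+4 = 8
ES_Task 9 = max(EF_Task 1=4, EF_Task 4=23) = 23; EF_Task 9 = 23+9 = 32
ES_Task 10 = max(EF_Task 3=14, EF_Task 5=19, EF_Task 6=25, EF_Task 7=37, EF_Task 8=8, EF_Task 9=32) = 37; EF_Task 10 = 37+9 = 46
Expected project duration μ = 46 weeks. Critical path: Task 1 → Task 2 → Task 4 → Task 7 → Task 10.

Variance along critical path = 0.111 + 0.444 + 0.111 + 4.000 + 5.444 = 10.111; σ = 3.180 weeks.
D = μ + z·σ = 46 + 1.036·3.180 = 49.3 weeks

49.3 weeks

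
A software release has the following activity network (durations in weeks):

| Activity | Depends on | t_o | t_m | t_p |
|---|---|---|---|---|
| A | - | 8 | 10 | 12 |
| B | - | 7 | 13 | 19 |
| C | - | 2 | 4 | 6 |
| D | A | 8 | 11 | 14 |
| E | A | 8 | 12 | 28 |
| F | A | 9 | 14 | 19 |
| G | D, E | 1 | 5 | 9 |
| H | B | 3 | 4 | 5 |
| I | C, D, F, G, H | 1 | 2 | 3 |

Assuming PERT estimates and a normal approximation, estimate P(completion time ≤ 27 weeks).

te_A = (8 + 4·10 + 12)/6 = 60/6 = 10; σ²_A = ((12−8)/6)² = 0.444
te_B = (7 + 4·13 + 19)/6 = 78/6 = 13; σ²_B = ((19−7)/6)² = 4.000
te_C = (2 + 4·4 + 6)/6 = 24/6 = 4; σ²_C = ((6−2)/6)² = 0.444
te_D = (8 + 4·11 + 14)/6 = 66/6 = 11; σ²_D = ((14−8)/6)² = 1.000
te_E = (8 + 4·12 + 28)/6 = 84/6 = 14; σ²_E = ((28−8)/6)² = 11.111
te_F = (9 + 4·14 + 19)/6 = 84/6 = 14; σ²_F = ((19−9)/6)² = 2.778
te_G = (1 + 4·5 + 9)/6 = 30/6 = 5; σ²_G = ((9−1)/6)² = 1.778
te_H = (3 + 4·4 + 5)/6 = 24/6 = 4; σ²_H = ((5−3)/6)² = 0.111
te_I = (1 + 4·2 + 3)/6 = 12/6 = 2; σ²_I = ((3−1)/6)² = 0.111

Forward pass:
ES_A = 0; EF_A = 10
ES_B = 0; EF_B = 13
ES_C = 0; EF_C = 4
ES_D = 10; EF_D = 10+11 = 21
ES_E = 10; EF_E = 10+14 = 24
ES_F = 10; EF_F = 10+14 = 24
ES_G = max(EF_D=21, EF_E=24) = 24; EF_G = 24+5 = 29
ES_H = 13; EF_H = 13+4 = 17
ES_I = max(EF_C=4, EF_D=21, EF_F=24, EF_G=29, EF_H=17) = 29; EF_I = 29+2 = 31
Expected project duration μ = 31 weeks. Critical path: A → E → G → I.

Variance along critical path = 0.444 + 11.111 + 1.778 + 0.111 = 13.444; σ = √13.444 = 3.667 weeks.
Z = (27 − 31) / 3.667 = -1.091
P(T ≤ 27) = Φ(-1.091) ≈ 0.138

0.138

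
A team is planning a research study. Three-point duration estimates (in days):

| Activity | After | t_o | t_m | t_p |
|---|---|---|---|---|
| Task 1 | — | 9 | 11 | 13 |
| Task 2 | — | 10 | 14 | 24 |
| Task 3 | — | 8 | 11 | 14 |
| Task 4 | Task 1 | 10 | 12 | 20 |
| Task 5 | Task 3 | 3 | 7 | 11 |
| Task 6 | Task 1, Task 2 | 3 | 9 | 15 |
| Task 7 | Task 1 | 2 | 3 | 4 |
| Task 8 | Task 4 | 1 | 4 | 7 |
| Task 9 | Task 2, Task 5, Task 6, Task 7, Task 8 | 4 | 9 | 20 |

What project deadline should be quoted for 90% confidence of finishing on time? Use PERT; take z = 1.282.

42.3 days

te_Task 1 = (9 + 4·11 + 13)/6 = 66/6 = 11; σ²_Task 1 = ((13−9)/6)² = 0.444
te_Task 2 = (10 + 4·14 + 24)/6 = 90/6 = 15; σ²_Task 2 = ((24−10)/6)² = 5.444
te_Task 3 = (8 + 4·11 + 14)/6 = 66/6 = 11; σ²_Task 3 = ((14−8)/6)² = 1.000
te_Task 4 = (10 + 4·12 + 20)/6 = 78/6 = 13; σ²_Task 4 = ((20−10)/6)² = 2.778
te_Task 5 = (3 + 4·7 + 11)/6 = 42/6 = 7; σ²_Task 5 = ((11−3)/6)² = 1.778
te_Task 6 = (3 + 4·9 + 15)/6 = 54/6 = 9; σ²_Task 6 = ((15−3)/6)² = 4.000
te_Task 7 = (2 + 4·3 + 4)/6 = 18/6 = 3; σ²_Task 7 = ((4−2)/6)² = 0.111
te_Task 8 = (1 + 4·4 + 7)/6 = 24/6 = 4; σ²_Task 8 = ((7−1)/6)² = 1.000
te_Task 9 = (4 + 4·9 + 20)/6 = 60/6 = 10; σ²_Task 9 = ((20−4)/6)² = 7.111

Forward pass:
ES_Task 1 = 0; EF_Task 1 = 11
ES_Task 2 = 0; EF_Task 2 = 15
ES_Task 3 = 0; EF_Task 3 = 11
ES_Task 4 = 11; EF_Task 4 = 11+13 = 24
ES_Task 5 = 11; EF_Task 5 = 11+7 = 18
ES_Task 6 = max(EF_Task 1=11, EF_Task 2=15) = 15; EF_Task 6 = 15+9 = 24
ES_Task 7 = 11; EF_Task 7 = 11+3 = 14
ES_Task 8 = 24; EF_Task 8 = 24+4 = 28
ES_Task 9 = max(EF_Task 2=15, EF_Task 5=18, EF_Task 6=24, EF_Task 7=14, EF_Task 8=28) = 28; EF_Task 9 = 28+10 = 38
Expected project duration μ = 38 days. Critical path: Task 1 → Task 4 → Task 8 → Task 9.

Variance along critical path = 0.444 + 2.778 + 1.000 + 7.111 = 11.333; σ = 3.367 days.
D = μ + z·σ = 38 + 1.282·3.367 = 42.3 days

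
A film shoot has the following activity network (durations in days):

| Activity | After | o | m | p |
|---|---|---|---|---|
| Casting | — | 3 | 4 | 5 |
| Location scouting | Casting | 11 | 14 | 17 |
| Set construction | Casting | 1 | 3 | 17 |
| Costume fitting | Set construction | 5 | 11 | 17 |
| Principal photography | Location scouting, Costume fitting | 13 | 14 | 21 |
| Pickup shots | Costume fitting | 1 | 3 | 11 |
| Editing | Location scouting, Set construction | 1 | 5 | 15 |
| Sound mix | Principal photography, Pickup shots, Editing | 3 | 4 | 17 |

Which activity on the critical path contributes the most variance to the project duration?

Set construction

te_Casting = (3 + 4·4 + 5)/6 = 24/6 = 4; σ²_Casting = ((5−3)/6)² = 0.111
te_Location scouting = (11 + 4·14 + 17)/6 = 84/6 = 14; σ²_Location scouting = ((17−11)/6)² = 1.000
te_Set construction = (1 + 4·3 + 17)/6 = 30/6 = 5; σ²_Set construction = ((17−1)/6)² = 7.111
te_Costume fitting = (5 + 4·11 + 17)/6 = 66/6 = 11; σ²_Costume fitting = ((17−5)/6)² = 4.000
te_Principal photography = (13 + 4·14 + 21)/6 = 90/6 = 15; σ²_Principal photography = ((21−13)/6)² = 1.778
te_Pickup shots = (1 + 4·3 + 11)/6 = 24/6 = 4; σ²_Pickup shots = ((11−1)/6)² = 2.778
te_Editing = (1 + 4·5 + 15)/6 = 36/6 = 6; σ²_Editing = ((15−1)/6)² = 5.444
te_Sound mix = (3 + 4·4 + 17)/6 = 36/6 = 6; σ²_Sound mix = ((17−3)/6)² = 5.444

Forward pass:
ES_Casting = 0; EF_Casting = 4
ES_Location scouting = 4; EF_Location scouting = 4+14 = 18
ES_Set construction = 4; EF_Set construction = 4+5 = 9
ES_Costume fitting = 9; EF_Costume fitting = 9+11 = 20
ES_Principal photography = max(EF_Location scouting=18, EF_Costume fitting=20) = 20; EF_Principal photography = 20+15 = 35
ES_Pickup shots = 20; EF_Pickup shots = 20+4 = 24
ES_Editing = max(EF_Location scouting=18, EF_Set construction=9) = 18; EF_Editing = 18+6 = 24
ES_Sound mix = max(EF_Principal photography=35, EF_Pickup shots=24, EF_Editing=24) = 35; EF_Sound mix = 35+6 = 41
Expected project duration μ = 41 days. Critical path: Casting → Set construction → Costume fitting → Principal photography → Sound mix.

Variances on critical path: σ²_Casting=0.111, σ²_Set construction=7.111, σ²_Costume fitting=4.000, σ²_Principal photography=1.778, σ²_Sound mix=5.444.
Largest is σ²_Set construction = 7.111.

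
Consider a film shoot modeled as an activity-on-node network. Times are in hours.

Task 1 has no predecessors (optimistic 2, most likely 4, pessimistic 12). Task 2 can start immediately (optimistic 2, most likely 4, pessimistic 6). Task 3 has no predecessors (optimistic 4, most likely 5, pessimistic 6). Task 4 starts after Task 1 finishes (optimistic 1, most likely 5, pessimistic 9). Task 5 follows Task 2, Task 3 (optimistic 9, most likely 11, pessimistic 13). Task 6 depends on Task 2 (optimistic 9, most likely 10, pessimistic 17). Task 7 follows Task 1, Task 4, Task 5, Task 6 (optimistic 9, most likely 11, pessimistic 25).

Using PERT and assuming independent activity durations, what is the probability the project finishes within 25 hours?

te_Task 1 = (2 + 4·4 + 12)/6 = 30/6 = 5; σ²_Task 1 = ((12−2)/6)² = 2.778
te_Task 2 = (2 + 4·4 + 6)/6 = 24/6 = 4; σ²_Task 2 = ((6−2)/6)² = 0.444
te_Task 3 = (4 + 4·5 + 6)/6 = 30/6 = 5; σ²_Task 3 = ((6−4)/6)² = 0.111
te_Task 4 = (1 + 4·5 + 9)/6 = 30/6 = 5; σ²_Task 4 = ((9−1)/6)² = 1.778
te_Task 5 = (9 + 4·11 + 13)/6 = 66/6 = 11; σ²_Task 5 = ((13−9)/6)² = 0.444
te_Task 6 = (9 + 4·10 + 17)/6 = 66/6 = 11; σ²_Task 6 = ((17−9)/6)² = 1.778
te_Task 7 = (9 + 4·11 + 25)/6 = 78/6 = 13; σ²_Task 7 = ((25−9)/6)² = 7.111

Forward pass:
ES_Task 1 = 0; EF_Task 1 = 5
ES_Task 2 = 0; EF_Task 2 = 4
ES_Task 3 = 0; EF_Task 3 = 5
ES_Task 4 = 5; EF_Task 4 = 5+5 = 10
ES_Task 5 = max(EF_Task 2=4, EF_Task 3=5) = 5; EF_Task 5 = 5+11 = 16
ES_Task 6 = 4; EF_Task 6 = 4+11 = 15
ES_Task 7 = max(EF_Task 1=5, EF_Task 4=10, EF_Task 5=16, EF_Task 6=15) = 16; EF_Task 7 = 16+13 = 29
Expected project duration μ = 29 hours. Critical path: Task 3 → Task 5 → Task 7.

Variance along critical path = 0.111 + 0.444 + 7.111 = 7.667; σ = √7.667 = 2.769 hours.
Z = (25 − 29) / 2.769 = -1.445
P(T ≤ 25) = Φ(-1.445) ≈ 0.074

0.074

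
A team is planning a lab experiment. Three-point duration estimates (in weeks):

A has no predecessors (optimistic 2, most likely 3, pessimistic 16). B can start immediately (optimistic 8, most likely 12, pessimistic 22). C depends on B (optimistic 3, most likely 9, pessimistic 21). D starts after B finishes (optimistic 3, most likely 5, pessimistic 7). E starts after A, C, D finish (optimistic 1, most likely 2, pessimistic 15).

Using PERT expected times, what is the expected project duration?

27 weeks

te_A = (2 + 4·3 + 16)/6 = 30/6 = 5
te_B = (8 + 4·12 + 22)/6 = 78/6 = 13
te_C = (3 + 4·9 + 21)/6 = 60/6 = 10
te_D = (3 + 4·5 + 7)/6 = 30/6 = 5
te_E = (1 + 4·2 + 15)/6 = 24/6 = 4

Forward pass:
ES_A = 0; EF_A = 5
ES_B = 0; EF_B = 13
ES_C = 13; EF_C = 13+10 = 23
ES_D = 13; EF_D = 13+5 = 18
ES_E = max(EF_A=5, EF_C=23, EF_D=18) = 23; EF_E = 23+4 = 27
Expected project duration μ = 27 weeks. Critical path: B → C → E.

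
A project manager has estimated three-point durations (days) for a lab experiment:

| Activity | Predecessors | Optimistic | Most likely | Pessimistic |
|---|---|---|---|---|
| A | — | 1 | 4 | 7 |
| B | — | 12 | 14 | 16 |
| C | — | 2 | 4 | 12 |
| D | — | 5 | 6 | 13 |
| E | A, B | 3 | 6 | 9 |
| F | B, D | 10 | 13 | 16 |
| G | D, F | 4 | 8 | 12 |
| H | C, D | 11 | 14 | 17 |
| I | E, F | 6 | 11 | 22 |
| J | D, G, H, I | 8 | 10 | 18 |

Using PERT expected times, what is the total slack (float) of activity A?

17 days

te_A = (1 + 4·4 + 7)/6 = 24/6 = 4
te_B = (12 + 4·14 + 16)/6 = 84/6 = 14
te_C = (2 + 4·4 + 12)/6 = 30/6 = 5
te_D = (5 + 4·6 + 13)/6 = 42/6 = 7
te_E = (3 + 4·6 + 9)/6 = 36/6 = 6
te_F = (10 + 4·13 + 16)/6 = 78/6 = 13
te_G = (4 + 4·8 + 12)/6 = 48/6 = 8
te_H = (11 + 4·14 + 17)/6 = 84/6 = 14
te_I = (6 + 4·11 + 22)/6 = 72/6 = 12
te_J = (8 + 4·10 + 18)/6 = 66/6 = 11

Forward pass:
ES_A = 0; EF_A = 4
ES_B = 0; EF_B = 14
ES_C = 0; EF_C = 5
ES_D = 0; EF_D = 7
ES_E = max(EF_A=4, EF_B=14) = 14; EF_E = 14+6 = 20
ES_F = max(EF_B=14, EF_D=7) = 14; EF_F = 14+13 = 27
ES_G = max(EF_D=7, EF_F=27) = 27; EF_G = 27+8 = 35
ES_H = max(EF_C=5, EF_D=7) = 7; EF_H = 7+14 = 21
ES_I = max(EF_E=20, EF_F=27) = 27; EF_I = 27+12 = 39
ES_J = max(EF_D=7, EF_G=35, EF_H=21, EF_I=39) = 39; EF_J = 39+11 = 50
Expected project duration μ = 50 days. Critical path: B → F → I → J.

Backward pass:
LF_J = 50; LS_J = 50−11 = 39
LF_I = LS_J = 39; LS_I = 39−12 = 27
LF_H = LS_J = 39; LS_H = 39−14 = 25
LF_G = LS_J = 39; LS_G = 39−8 = 31
LF_F = min(LS_G=31, LS_I=27) = 27; LS_F = 27−13 = 14
LF_E = LS_I = 27; LS_E = 27−6 = 21
LF_D = min(LS_F=14, LS_G=31, LS_H=25, LS_J=39) = 14; LS_D = 14−7 = 7
LF_C = LS_H = 25; LS_C = 25−5 = 20
LF_B = min(LS_E=21, LS_F=14) = 14; LS_B = 14−14 = 0
LF_A = LS_E = 21; LS_A = 21−4 = 17
Slack_A = LS_A − ES_A = 17 − 0 = 17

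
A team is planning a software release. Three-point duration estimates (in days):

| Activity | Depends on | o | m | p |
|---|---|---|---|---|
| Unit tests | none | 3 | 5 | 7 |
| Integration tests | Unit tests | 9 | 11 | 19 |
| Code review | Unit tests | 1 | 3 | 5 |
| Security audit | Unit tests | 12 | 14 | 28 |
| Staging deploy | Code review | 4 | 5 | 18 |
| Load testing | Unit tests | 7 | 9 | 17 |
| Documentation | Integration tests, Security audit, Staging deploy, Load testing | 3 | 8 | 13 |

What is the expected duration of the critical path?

te_Unit tests = (3 + 4·5 + 7)/6 = 30/6 = 5
te_Integration tests = (9 + 4·11 + 19)/6 = 72/6 = 12
te_Code review = (1 + 4·3 + 5)/6 = 18/6 = 3
te_Security audit = (12 + 4·14 + 28)/6 = 96/6 = 16
te_Staging deploy = (4 + 4·5 + 18)/6 = 42/6 = 7
te_Load testing = (7 + 4·9 + 17)/6 = 60/6 = 10
te_Documentation = (3 + 4·8 + 13)/6 = 48/6 = 8

Forward pass:
ES_Unit tests = 0; EF_Unit tests = 5
ES_Integration tests = 5; EF_Integration tests = 5+12 = 17
ES_Code review = 5; EF_Code review = 5+3 = 8
ES_Security audit = 5; EF_Security audit = 5+16 = 21
ES_Staging deploy = 8; EF_Staging deploy = 8+7 = 15
ES_Load testing = 5; EF_Load testing = 5+10 = 15
ES_Documentation = max(EF_Integration tests=17, EF_Security audit=21, EF_Staging deploy=15, EF_Load testing=15) = 21; EF_Documentation = 21+8 = 29
Expected project duration μ = 29 days. Critical path: Unit tests → Security audit → Documentation.

29 days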